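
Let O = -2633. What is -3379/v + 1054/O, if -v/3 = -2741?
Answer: -17563949/21651159 ≈ -0.81122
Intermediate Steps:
v = 8223 (v = -3*(-2741) = 8223)
-3379/v + 1054/O = -3379/8223 + 1054/(-2633) = -3379*1/8223 + 1054*(-1/2633) = -3379/8223 - 1054/2633 = -17563949/21651159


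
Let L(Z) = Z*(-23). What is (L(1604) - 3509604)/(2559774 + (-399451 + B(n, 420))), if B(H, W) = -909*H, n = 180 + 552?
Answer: -3546496/1494935 ≈ -2.3723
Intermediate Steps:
L(Z) = -23*Z
n = 732
(L(1604) - 3509604)/(2559774 + (-399451 + B(n, 420))) = (-23*1604 - 3509604)/(2559774 + (-399451 - 909*732)) = (-36892 - 3509604)/(2559774 + (-399451 - 665388)) = -3546496/(2559774 - 1064839) = -3546496/1494935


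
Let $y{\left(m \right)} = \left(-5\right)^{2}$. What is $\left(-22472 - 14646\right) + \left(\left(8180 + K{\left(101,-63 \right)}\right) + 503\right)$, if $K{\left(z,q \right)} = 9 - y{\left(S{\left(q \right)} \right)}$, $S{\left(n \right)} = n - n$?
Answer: $-28451$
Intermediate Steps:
$S{\left(n \right)} = 0$
$y{\left(m \right)} = 25$
$K{\left(z,q \right)} = -16$ ($K{\left(z,q \right)} = 9 - 25 = -16$)
$\left(-22472 - 14646\right) + \left(\left(8180 + K{\left(101,-63 \right)}\right) + 503\right) = \left(-22472 - 14646\right) + \left(\left(8180 - 16\right) + 503\right) = -37118 + \left(8164 + 503\right) = -37118 + 8667 = -28451$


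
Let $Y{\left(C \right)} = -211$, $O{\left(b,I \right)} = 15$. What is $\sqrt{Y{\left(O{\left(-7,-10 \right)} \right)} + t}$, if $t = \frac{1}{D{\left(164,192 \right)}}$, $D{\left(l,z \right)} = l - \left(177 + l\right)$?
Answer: $\frac{2 i \sqrt{1652649}}{177} \approx 14.526 i$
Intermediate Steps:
$D{\left(l,z \right)} = -177$
$t = - \frac{1}{177}$ ($t = \frac{1}{-177} = - \frac{1}{177} \approx -0.0056497$)
$\sqrt{Y{\left(O{\left(-7,-10 \right)} \right)} + t} = \sqrt{-211 - \frac{1}{177}} = \sqrt{- \frac{37348}{177}} = \frac{2 i \sqrt{1652649}}{177}$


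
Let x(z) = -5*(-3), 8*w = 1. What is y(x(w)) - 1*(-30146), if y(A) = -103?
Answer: 30043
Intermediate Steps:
w = 1/8 (w = (1/8)*1 = 1/8 ≈ 0.12500)
x(z) = 15
y(x(w)) - 1*(-30146) = -103 - 1*(-30146) = -103 + 30146 = 30043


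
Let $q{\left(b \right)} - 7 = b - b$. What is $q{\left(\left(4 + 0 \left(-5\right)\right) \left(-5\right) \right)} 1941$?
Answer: $13587$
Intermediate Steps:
$q{\left(b \right)} = 7$ ($q{\left(b \right)} = 7 + \left(b - b\right) = 7 + 0 = 7$)
$q{\left(\left(4 + 0 \left(-5\right)\right) \left(-5\right) \right)} 1941 = 7 \cdot 1941 = 13587$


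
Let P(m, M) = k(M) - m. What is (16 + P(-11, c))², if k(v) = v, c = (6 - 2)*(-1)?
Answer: 529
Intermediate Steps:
c = -4 (c = 4*(-1) = -4)
P(m, M) = M - m
(16 + P(-11, c))² = (16 + (-4 - 1*(-11)))² = (16 + (-4 + 11))² = (16 + 7)² = 23² = 529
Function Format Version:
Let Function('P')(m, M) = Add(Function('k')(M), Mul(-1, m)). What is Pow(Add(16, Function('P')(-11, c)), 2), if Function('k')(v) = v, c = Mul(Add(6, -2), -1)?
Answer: 529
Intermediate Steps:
c = -4 (c = Mul(4, -1) = -4)
Function('P')(m, M) = Add(M, Mul(-1, m))
Pow(Add(16, Function('P')(-11, c)), 2) = Pow(Add(16, Add(-4, Mul(-1, -11))), 2) = Pow(Add(16, Add(-4, 11)), 2) = Pow(Add(16, 7), 2) = Pow(23, 2) = 529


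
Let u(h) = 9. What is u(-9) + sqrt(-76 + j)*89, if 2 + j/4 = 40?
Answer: 9 + 178*sqrt(19) ≈ 784.88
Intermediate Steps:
j = 152 (j = -8 + 4*40 = -8 + 160 = 152)
u(-9) + sqrt(-76 + j)*89 = 9 + sqrt(-76 + 152)*89 = 9 + sqrt(76)*89 = 9 + (2*sqrt(19))*89 = 9 + 178*sqrt(19)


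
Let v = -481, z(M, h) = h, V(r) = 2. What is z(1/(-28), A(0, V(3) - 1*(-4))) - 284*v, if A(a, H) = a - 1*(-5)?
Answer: 136609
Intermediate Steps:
A(a, H) = 5 + a (A(a, H) = a + 5 = 5 + a)
z(1/(-28), A(0, V(3) - 1*(-4))) - 284*v = (5 + 0) - 284*(-481) = 5 + 136604 = 136609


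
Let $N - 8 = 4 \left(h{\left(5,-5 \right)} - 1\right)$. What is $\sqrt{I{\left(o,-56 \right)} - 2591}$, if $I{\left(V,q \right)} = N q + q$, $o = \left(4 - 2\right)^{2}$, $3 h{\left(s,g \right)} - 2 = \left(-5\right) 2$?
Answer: $\frac{i \sqrt{20463}}{3} \approx 47.683 i$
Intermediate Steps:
$h{\left(s,g \right)} = - \frac{8}{3}$ ($h{\left(s,g \right)} = \frac{2}{3} + \frac{\left(-5\right) 2}{3} = \frac{2}{3} + \frac{1}{3} \left(-10\right) = \frac{2}{3} - \frac{10}{3} = - \frac{8}{3}$)
$N = - \frac{20}{3}$ ($N = 8 + 4 \left(- \frac{8}{3} - 1\right) = 8 + 4 \left(- \frac{11}{3}\right) = 8 - \frac{44}{3} = - \frac{20}{3} \approx -6.6667$)
$o = 4$ ($o = 2^{2} = 4$)
$I{\left(V,q \right)} = - \frac{17 q}{3}$ ($I{\left(V,q \right)} = - \frac{20 q}{3} + q = - \frac{17 q}{3}$)
$\sqrt{I{\left(o,-56 \right)} - 2591} = \sqrt{\left(- \frac{17}{3}\right) \left(-56\right) - 2591} = \sqrt{\frac{952}{3} - 2591} = \sqrt{- \frac{6821}{3}} = \frac{i \sqrt{20463}}{3}$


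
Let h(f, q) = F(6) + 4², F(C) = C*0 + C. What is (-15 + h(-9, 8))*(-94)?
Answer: -658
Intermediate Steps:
F(C) = C (F(C) = 0 + C = C)
h(f, q) = 22 (h(f, q) = 6 + 4² = 6 + 16 = 22)
(-15 + h(-9, 8))*(-94) = (-15 + 22)*(-94) = 7*(-94) = -658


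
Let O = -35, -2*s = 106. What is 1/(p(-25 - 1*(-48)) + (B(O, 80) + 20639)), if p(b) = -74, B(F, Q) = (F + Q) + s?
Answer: 1/20557 ≈ 4.8645e-5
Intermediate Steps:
s = -53 (s = -½*106 = -53)
B(F, Q) = -53 + F + Q (B(F, Q) = (F + Q) - 53 = -53 + F + Q)
1/(p(-25 - 1*(-48)) + (B(O, 80) + 20639)) = 1/(-74 + ((-53 - 35 + 80) + 20639)) = 1/(-74 + (-8 + 20639)) = 1/(-74 + 20631) = 1/20557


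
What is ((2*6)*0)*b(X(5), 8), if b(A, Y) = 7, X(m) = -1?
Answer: 0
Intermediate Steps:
((2*6)*0)*b(X(5), 8) = ((2*6)*0)*7 = (12*0)*7 = 0*7 = 0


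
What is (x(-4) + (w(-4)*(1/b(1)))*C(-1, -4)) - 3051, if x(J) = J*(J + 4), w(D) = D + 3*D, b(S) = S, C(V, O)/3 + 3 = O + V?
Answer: -2667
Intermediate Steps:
C(V, O) = -9 + 3*O + 3*V (C(V, O) = -9 + 3*(O + V) = -9 + (3*O + 3*V) = -9 + 3*O + 3*V)
w(D) = 4*D
x(J) = J*(4 + J)
(x(-4) + (w(-4)*(1/b(1)))*C(-1, -4)) - 3051 = (-4*(4 - 4) + ((4*(-4))*(1/1))*(-9 + 3*(-4) + 3*(-1))) - 3051 = (-4*0 + (-16)*(-9 - 12 - 3)) - 3051 = (0 - 16*1*(-24)) - 3051 = (0 - 16*(-24)) - 3051 = (0 + 384) - 3051 = 384 - 3051 = -2667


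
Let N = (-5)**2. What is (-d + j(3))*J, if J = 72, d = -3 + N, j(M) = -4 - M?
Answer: -2088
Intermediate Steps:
N = 25
d = 22 (d = -3 + 25 = 22)
(-d + j(3))*J = (-1*22 + (-4 - 1*3))*72 = (-22 + (-4 - 3))*72 = (-22 - 7)*72 = -29*72 = -2088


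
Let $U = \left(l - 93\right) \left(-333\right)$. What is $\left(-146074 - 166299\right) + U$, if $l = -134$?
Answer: $-236782$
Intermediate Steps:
$U = 75591$ ($U = \left(-134 - 93\right) \left(-333\right) = \left(-227\right) \left(-333\right) = 75591$)
$\left(-146074 - 166299\right) + U = \left(-146074 - 166299\right) + 75591 = -312373 + 75591 = -236782$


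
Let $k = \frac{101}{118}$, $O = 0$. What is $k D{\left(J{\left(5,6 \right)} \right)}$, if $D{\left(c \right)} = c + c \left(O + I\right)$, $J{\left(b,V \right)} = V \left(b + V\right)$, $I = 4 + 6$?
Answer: $\frac{36663}{59} \approx 621.41$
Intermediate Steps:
$I = 10$
$J{\left(b,V \right)} = V \left(V + b\right)$
$k = \frac{101}{118}$ ($k = 101 \cdot \frac{1}{118} = \frac{101}{118} \approx 0.85593$)
$D{\left(c \right)} = 11 c$ ($D{\left(c \right)} = c + c \left(0 + 10\right) = c + c 10 = c + 10 c = 11 c$)
$k D{\left(J{\left(5,6 \right)} \right)} = \frac{101 \cdot 11 \cdot 6 \left(6 + 5\right)}{118} = \frac{101 \cdot 11 \cdot 6 \cdot 11}{118} = \frac{101 \cdot 11 \cdot 66}{118} = \frac{101}{118} \cdot 726 = \frac{36663}{59}$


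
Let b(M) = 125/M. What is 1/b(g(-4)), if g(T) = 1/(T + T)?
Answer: -1/1000 ≈ -0.0010000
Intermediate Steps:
g(T) = 1/(2*T)
1/b(g(-4)) = 1/(125/(((½)/(-4)))) = 1/(125/(((½)*(-¼)))) = 1/(125/(-⅛)) = 1/(125*(-8)) = 1/(-1000) = -1/1000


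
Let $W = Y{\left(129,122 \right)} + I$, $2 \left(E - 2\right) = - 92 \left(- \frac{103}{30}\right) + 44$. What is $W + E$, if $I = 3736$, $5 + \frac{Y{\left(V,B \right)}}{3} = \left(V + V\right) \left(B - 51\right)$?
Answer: $\frac{882854}{15} \approx 58857.0$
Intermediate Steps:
$Y{\left(V,B \right)} = -15 + 6 V \left(-51 + B\right)$ ($Y{\left(V,B \right)} = -15 + 3 \left(V + V\right) \left(B - 51\right) = -15 + 3 \cdot 2 V \left(-51 + B\right) = -15 + 6 V \left(-51 + B\right)$)
$E = \frac{2729}{15}$ ($E = 2 + \frac{- 92 \left(- \frac{103}{30}\right) + 44}{2} = 2 + \frac{- 92 \left(\left(-103\right) \frac{1}{30}\right) + 44}{2} = 2 + \frac{\left(-92\right) \left(- \frac{103}{30}\right) + 44}{2} = 2 + \frac{\frac{4738}{15} + 44}{2} = 2 + \frac{1}{2} \cdot \frac{5398}{15} = 2 + \frac{2699}{15} = \frac{2729}{15} \approx 181.93$)
$W = 58675$ ($W = \left(-15 - 39474 + 6 \cdot 122 \cdot 129\right) + 3736 = \left(-15 - 39474 + 94428\right) + 3736 = 54939 + 3736 = 58675$)
$W + E = 58675 + \frac{2729}{15} = \frac{882854}{15}$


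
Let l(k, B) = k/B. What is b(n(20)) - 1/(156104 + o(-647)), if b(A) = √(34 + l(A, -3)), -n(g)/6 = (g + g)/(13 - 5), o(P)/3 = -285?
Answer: -1/155249 + 2*√11 ≈ 6.6332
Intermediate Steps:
o(P) = -855 (o(P) = 3*(-285) = -855)
n(g) = -3*g/2 (n(g) = -6*(g + g)/(13 - 5) = -6*2*g/8 = -3*g/2)
b(A) = √(34 - A/3) (b(A) = √(34 + A/(-3)) = √(34 + A*(-⅓)) = √(34 - A/3))
b(n(20)) - 1/(156104 + o(-647)) = √(306 - (-9)*20/2)/3 - 1/(156104 - 855) = √(306 - 3*(-30))/3 - 1/155249 = √(306 + 90)/3 - 1*1/155249 = √396/3 - 1/155249 = (6*√11)/3 - 1/155249 = 2*√11 - 1/155249 = -1/155249 + 2*√11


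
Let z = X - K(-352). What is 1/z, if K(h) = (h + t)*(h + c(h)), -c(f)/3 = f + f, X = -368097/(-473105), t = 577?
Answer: -473105/187349211903 ≈ -2.5253e-6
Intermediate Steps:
X = 368097/473105 (X = -368097*(-1/473105) = 368097/473105 ≈ 0.77804)
c(f) = -6*f (c(f) = -3*(f + f) = -6*f)
K(h) = -5*h*(577 + h) (K(h) = (h + 577)*(h - 6*h) = (577 + h)*(-5*h) = -5*h*(577 + h))
z = -187349211903/473105 (z = 368097/473105 - 5*(-352)*(-577 - 1*(-352)) = 368097/473105 - 5*(-352)*(-577 + 352) = 368097/473105 - 5*(-352)*(-225) = 368097/473105 - 1*396000 = 368097/473105 - 396000 = -187349211903/473105 ≈ -3.9600e+5)
1/z = 1/(-187349211903/473105) = -473105/187349211903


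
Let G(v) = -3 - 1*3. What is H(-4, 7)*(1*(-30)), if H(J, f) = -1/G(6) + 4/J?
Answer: 25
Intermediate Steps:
G(v) = -6 (G(v) = -3 - 3 = -6)
H(J, f) = ⅙ + 4/J (H(J, f) = -1/(-6) + 4/J = -1*(-⅙) + 4/J = ⅙ + 4/J)
H(-4, 7)*(1*(-30)) = ((⅙)*(24 - 4)/(-4))*(1*(-30)) = ((⅙)*(-¼)*20)*(-30) = -⅚*(-30) = 25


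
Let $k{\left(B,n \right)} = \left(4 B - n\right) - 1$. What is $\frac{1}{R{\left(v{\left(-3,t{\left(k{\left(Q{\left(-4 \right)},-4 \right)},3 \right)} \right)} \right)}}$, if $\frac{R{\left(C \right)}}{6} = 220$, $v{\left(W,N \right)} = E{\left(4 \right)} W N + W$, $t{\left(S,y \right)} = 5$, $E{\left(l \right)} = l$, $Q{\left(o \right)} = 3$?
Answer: $\frac{1}{1320} \approx 0.00075758$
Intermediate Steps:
$k{\left(B,n \right)} = -1 - n + 4 B$ ($k{\left(B,n \right)} = \left(- n + 4 B\right) - 1 = -1 - n + 4 B$)
$v{\left(W,N \right)} = W + 4 N W$ ($v{\left(W,N \right)} = 4 W N + W = 4 N W + W = W + 4 N W$)
$R{\left(C \right)} = 1320$ ($R{\left(C \right)} = 6 \cdot 220 = 1320$)
$\frac{1}{R{\left(v{\left(-3,t{\left(k{\left(Q{\left(-4 \right)},-4 \right)},3 \right)} \right)} \right)}} = \frac{1}{1320}$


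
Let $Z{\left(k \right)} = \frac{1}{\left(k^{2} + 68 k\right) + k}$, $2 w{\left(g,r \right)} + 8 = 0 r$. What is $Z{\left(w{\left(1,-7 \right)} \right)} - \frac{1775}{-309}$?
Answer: $\frac{461191}{80340} \approx 5.7405$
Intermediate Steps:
$w{\left(g,r \right)} = -4$ ($w{\left(g,r \right)} = -4 + \frac{0 r}{2} = -4 + \frac{1}{2} \cdot 0 = -4 + 0 = -4$)
$Z{\left(k \right)} = \frac{1}{k^{2} + 69 k}$
$Z{\left(w{\left(1,-7 \right)} \right)} - \frac{1775}{-309} = \frac{1}{\left(-4\right) \left(69 - 4\right)} - \frac{1775}{-309} = - \frac{1}{4 \cdot 65} - 1775 \left(- \frac{1}{309}\right) = \left(- \frac{1}{4}\right) \frac{1}{65} - - \frac{1775}{309} = - \frac{1}{260} + \frac{1775}{309} = \frac{461191}{80340}$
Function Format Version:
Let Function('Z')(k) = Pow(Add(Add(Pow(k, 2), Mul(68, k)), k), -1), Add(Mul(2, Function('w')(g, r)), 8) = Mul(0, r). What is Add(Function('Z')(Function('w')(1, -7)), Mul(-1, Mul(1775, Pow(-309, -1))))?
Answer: Rational(461191, 80340) ≈ 5.7405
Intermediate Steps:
Function('w')(g, r) = -4 (Function('w')(g, r) = Add(-4, Mul(Rational(1, 2), Mul(0, r))) = Add(-4, Mul(Rational(1, 2), 0)) = Add(-4, 0) = -4)
Function('Z')(k) = Pow(Add(Pow(k, 2), Mul(69, k)), -1)
Add(Function('Z')(Function('w')(1, -7)), Mul(-1, Mul(1775, Pow(-309, -1)))) = Add(Mul(Pow(-4, -1), Pow(Add(69, -4), -1)), Mul(-1, Mul(1775, Pow(-309, -1)))) = Add(Mul(Rational(-1, 4), Pow(65, -1)), Mul(-1, Mul(1775, Rational(-1, 309)))) = Add(Mul(Rational(-1, 4), Rational(1, 65)), Mul(-1, Rational(-1775, 309))) = Add(Rational(-1, 260), Rational(1775, 309)) = Rational(461191, 80340)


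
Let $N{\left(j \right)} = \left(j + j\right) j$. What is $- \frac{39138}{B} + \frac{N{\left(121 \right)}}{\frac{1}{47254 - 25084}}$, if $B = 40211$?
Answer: $\frac{26104254950202}{40211} \approx 6.4918 \cdot 10^{8}$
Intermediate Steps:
$N{\left(j \right)} = 2 j^{2}$ ($N{\left(j \right)} = 2 j j = 2 j^{2}$)
$- \frac{39138}{B} + \frac{N{\left(121 \right)}}{\frac{1}{47254 - 25084}} = - \frac{39138}{40211} + \frac{2 \cdot 121^{2}}{\frac{1}{47254 - 25084}} = \left(-39138\right) \frac{1}{40211} + \frac{2 \cdot 14641}{\frac{1}{22170}} = - \frac{39138}{40211} + 29282 \frac{1}{\frac{1}{22170}} = - \frac{39138}{40211} + 29282 \cdot 22170 = - \frac{39138}{40211} + 649181940 = \frac{26104254950202}{40211}$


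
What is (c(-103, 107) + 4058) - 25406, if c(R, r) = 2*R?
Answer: -21554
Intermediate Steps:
(c(-103, 107) + 4058) - 25406 = (2*(-103) + 4058) - 25406 = (-206 + 4058) - 25406 = 3852 - 25406 = -21554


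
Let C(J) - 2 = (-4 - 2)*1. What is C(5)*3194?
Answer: -12776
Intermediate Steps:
C(J) = -4 (C(J) = 2 + (-4 - 2)*1 = 2 - 6*1 = 2 - 6 = -4)
C(5)*3194 = -4*3194 = -12776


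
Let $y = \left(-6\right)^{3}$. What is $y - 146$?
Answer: $-362$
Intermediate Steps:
$y = -216$
$y - 146 = -216 - 146 = -362$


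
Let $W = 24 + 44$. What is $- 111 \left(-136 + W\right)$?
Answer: $7548$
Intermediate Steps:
$W = 68$
$- 111 \left(-136 + W\right) = - 111 \left(-136 + 68\right) = \left(-111\right) \left(-68\right) = 7548$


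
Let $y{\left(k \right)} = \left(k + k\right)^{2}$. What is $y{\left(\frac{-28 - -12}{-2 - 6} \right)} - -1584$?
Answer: $1600$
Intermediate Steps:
$y{\left(k \right)} = 4 k^{2}$ ($y{\left(k \right)} = \left(2 k\right)^{2} = 4 k^{2}$)
$y{\left(\frac{-28 - -12}{-2 - 6} \right)} - -1584 = 4 \left(\frac{-28 - -12}{-2 - 6}\right)^{2} - -1584 = 4 \left(\frac{-28 + 12}{-8}\right)^{2} + 1584 = 4 \left(\left(-16\right) \left(- \frac{1}{8}\right)\right)^{2} + 1584 = 4 \cdot 2^{2} + 1584 = 4 \cdot 4 + 1584 = 16 + 1584 = 1600$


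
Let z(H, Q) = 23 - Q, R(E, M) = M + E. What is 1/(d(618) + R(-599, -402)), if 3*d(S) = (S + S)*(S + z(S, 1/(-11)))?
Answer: 11/2894413 ≈ 3.8004e-6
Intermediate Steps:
R(E, M) = E + M
d(S) = 2*S*(254/11 + S)/3 (d(S) = ((S + S)*(S + (23 - 1/(-11))))/3 = ((2*S)*(S + (23 - 1*(-1/11))))/3 = ((2*S)*(S + (23 + 1/11)))/3 = ((2*S)*(S + 254/11))/3 = ((2*S)*(254/11 + S))/3 = (2*S*(254/11 + S))/3 = 2*S*(254/11 + S)/3)
1/(d(618) + R(-599, -402)) = 1/((2/33)*618*(254 + 11*618) + (-599 - 402)) = 1/((2/33)*618*(254 + 6798) - 1001) = 1/((2/33)*618*7052 - 1001) = 1/(2905424/11 - 1001) = 1/(2894413/11) = 11/2894413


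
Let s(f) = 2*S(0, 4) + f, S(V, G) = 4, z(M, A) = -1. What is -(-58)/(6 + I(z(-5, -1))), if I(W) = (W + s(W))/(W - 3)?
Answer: 116/9 ≈ 12.889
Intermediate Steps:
s(f) = 8 + f (s(f) = 2*4 + f = 8 + f)
I(W) = (8 + 2*W)/(-3 + W) (I(W) = (W + (8 + W))/(W - 3) = (8 + 2*W)/(-3 + W))
-(-58)/(6 + I(z(-5, -1))) = -(-58)/(6 + 2*(4 - 1)/(-3 - 1)) = -(-58)/(6 + 2*3/(-4)) = -(-58)/(6 + 2*(-¼)*3) = -(-58)/(6 - 3/2) = -(-58)/9/2 = -2*(-58)/9 = -1*(-116/9) = 116/9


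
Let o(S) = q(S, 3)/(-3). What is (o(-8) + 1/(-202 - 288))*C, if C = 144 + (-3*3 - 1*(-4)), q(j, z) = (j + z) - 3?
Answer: 544463/1470 ≈ 370.38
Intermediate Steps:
q(j, z) = -3 + j + z
o(S) = -S/3 (o(S) = (-3 + S + 3)/(-3) = S*(-1/3) = -S/3)
C = 139 (C = 144 + (-9 + 4) = 144 - 5 = 139)
(o(-8) + 1/(-202 - 288))*C = (-1/3*(-8) + 1/(-202 - 288))*139 = (8/3 + 1/(-490))*139 = (8/3 - 1/490)*139 = (3917/1470)*139 = 544463/1470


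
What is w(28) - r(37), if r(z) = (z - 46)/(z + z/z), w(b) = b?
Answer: 1073/38 ≈ 28.237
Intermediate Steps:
r(z) = (-46 + z)/(1 + z) (r(z) = (-46 + z)/(z + 1) = (-46 + z)/(1 + z))
w(28) - r(37) = 28 - (-46 + 37)/(1 + 37) = 28 - (-9)/38 = 28 - 1*(-9/38) = 28 + 9/38 = 1073/38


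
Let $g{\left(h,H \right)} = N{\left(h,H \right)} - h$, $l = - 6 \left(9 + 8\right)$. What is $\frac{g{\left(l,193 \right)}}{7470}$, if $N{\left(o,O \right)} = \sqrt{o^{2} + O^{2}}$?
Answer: $\frac{17}{1245} + \frac{\sqrt{47653}}{7470} \approx 0.042878$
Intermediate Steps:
$N{\left(o,O \right)} = \sqrt{O^{2} + o^{2}}$
$l = -102$ ($l = \left(-6\right) 17 = -102$)
$g{\left(h,H \right)} = \sqrt{H^{2} + h^{2}} - h$
$\frac{g{\left(l,193 \right)}}{7470} = \frac{\sqrt{193^{2} + \left(-102\right)^{2}} - -102}{7470} = \left(\sqrt{37249 + 10404} + 102\right) \frac{1}{7470} = \left(\sqrt{47653} + 102\right) \frac{1}{7470} = \left(102 + \sqrt{47653}\right) \frac{1}{7470} = \frac{17}{1245} + \frac{\sqrt{47653}}{7470}$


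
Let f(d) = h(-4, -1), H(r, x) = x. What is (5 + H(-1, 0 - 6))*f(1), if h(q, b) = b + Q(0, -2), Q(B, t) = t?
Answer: 3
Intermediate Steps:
h(q, b) = -2 + b (h(q, b) = b - 2 = -2 + b)
f(d) = -3 (f(d) = -2 - 1 = -3)
(5 + H(-1, 0 - 6))*f(1) = (5 + (0 - 6))*(-3) = (5 - 6)*(-3) = -1*(-3) = 3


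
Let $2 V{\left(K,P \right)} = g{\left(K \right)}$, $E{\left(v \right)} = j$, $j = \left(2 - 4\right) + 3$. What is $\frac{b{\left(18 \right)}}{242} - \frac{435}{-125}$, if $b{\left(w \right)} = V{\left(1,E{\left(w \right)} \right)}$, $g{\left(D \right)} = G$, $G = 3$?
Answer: $\frac{42183}{12100} \approx 3.4862$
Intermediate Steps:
$j = 1$ ($j = -2 + 3 = 1$)
$g{\left(D \right)} = 3$
$E{\left(v \right)} = 1$
$V{\left(K,P \right)} = \frac{3}{2}$ ($V{\left(K,P \right)} = \frac{1}{2} \cdot 3 = \frac{3}{2}$)
$b{\left(w \right)} = \frac{3}{2}$
$\frac{b{\left(18 \right)}}{242} - \frac{435}{-125} = \frac{3}{2 \cdot 242} - \frac{435}{-125} = \frac{3}{2} \cdot \frac{1}{242} - - \frac{87}{25} = \frac{3}{484} + \frac{87}{25} = \frac{42183}{12100}$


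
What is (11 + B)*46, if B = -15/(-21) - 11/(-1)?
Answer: 7314/7 ≈ 1044.9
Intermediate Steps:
B = 82/7 (B = -15*(-1/21) - 11*(-1) = 5/7 + 11 = 82/7 ≈ 11.714)
(11 + B)*46 = (11 + 82/7)*46 = (159/7)*46 = 7314/7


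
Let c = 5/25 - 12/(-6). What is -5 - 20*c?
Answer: -49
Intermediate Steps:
c = 11/5 (c = 5*(1/25) - 12*(-⅙) = ⅕ + 2 = 11/5 ≈ 2.2000)
-5 - 20*c = -5 - 20*11/5 = -5 - 44 = -49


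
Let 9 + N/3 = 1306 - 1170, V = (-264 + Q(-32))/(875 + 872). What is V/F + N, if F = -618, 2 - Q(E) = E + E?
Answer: 68557554/179941 ≈ 381.00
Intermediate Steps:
Q(E) = 2 - 2*E (Q(E) = 2 - (E + E) = 2 - 2*E)
V = -198/1747 (V = (-264 + (2 - 2*(-32)))/(875 + 872) = (-264 + (2 + 64))/1747 = (-264 + 66)*(1/1747) = -198*1/1747 = -198/1747 ≈ -0.11334)
N = 381 (N = -27 + 3*(1306 - 1170) = -27 + 3*136 = -27 + 408 = 381)
V/F + N = -198/1747/(-618) + 381 = -198/1747*(-1/618) + 381 = 33/179941 + 381 = 68557554/179941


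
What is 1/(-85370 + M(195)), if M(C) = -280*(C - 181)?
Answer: -1/89290 ≈ -1.1199e-5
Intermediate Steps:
M(C) = 50680 - 280*C (M(C) = -280*(-181 + C) = 50680 - 280*C)
1/(-85370 + M(195)) = 1/(-85370 + (50680 - 280*195)) = 1/(-85370 + (50680 - 54600)) = 1/(-85370 - 3920) = 1/(-89290) = -1/89290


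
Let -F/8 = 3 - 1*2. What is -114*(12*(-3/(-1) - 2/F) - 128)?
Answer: 10146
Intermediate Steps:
F = -8 (F = -8*(3 - 1*2) = -8*(3 - 2) = -8*1 = -8)
-114*(12*(-3/(-1) - 2/F) - 128) = -114*(12*(-3/(-1) - 2/(-8)) - 128) = -114*(12*(-3*(-1) - 2*(-1/8)) - 128) = -114*(12*(3 + 1/4) - 128) = -114*(12*(13/4) - 128) = -114*(39 - 128) = -114*(-89) = 10146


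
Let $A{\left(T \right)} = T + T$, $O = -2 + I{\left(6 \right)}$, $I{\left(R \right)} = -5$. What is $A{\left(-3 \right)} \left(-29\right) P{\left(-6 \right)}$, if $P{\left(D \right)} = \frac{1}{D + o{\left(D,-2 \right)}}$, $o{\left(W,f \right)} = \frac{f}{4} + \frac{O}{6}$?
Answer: $- \frac{522}{23} \approx -22.696$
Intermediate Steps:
$O = -7$ ($O = -2 - 5 = -7$)
$o{\left(W,f \right)} = - \frac{7}{6} + \frac{f}{4}$ ($o{\left(W,f \right)} = \frac{f}{4} - \frac{7}{6} = - \frac{7}{6} + \frac{f}{4}$)
$P{\left(D \right)} = \frac{1}{- \frac{5}{3} + D}$ ($P{\left(D \right)} = \frac{1}{D + \left(- \frac{7}{6} + \frac{1}{4} \left(-2\right)\right)} = \frac{1}{D - \frac{5}{3}} = \frac{1}{- \frac{5}{3} + D}$)
$A{\left(T \right)} = 2 T$
$A{\left(-3 \right)} \left(-29\right) P{\left(-6 \right)} = 2 \left(-3\right) \left(-29\right) \frac{3}{-5 + 3 \left(-6\right)} = \left(-6\right) \left(-29\right) \frac{3}{-5 - 18} = 174 \frac{3}{-23} = 174 \cdot 3 \left(- \frac{1}{23}\right) = 174 \left(- \frac{3}{23}\right) = - \frac{522}{23}$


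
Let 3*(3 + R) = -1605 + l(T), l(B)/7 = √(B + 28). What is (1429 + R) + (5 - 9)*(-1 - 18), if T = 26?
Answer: 967 + 7*√6 ≈ 984.15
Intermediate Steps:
l(B) = 7*√(28 + B) (l(B) = 7*√(B + 28) = 7*√(28 + B))
R = -538 + 7*√6 (R = -3 + (-1605 + 7*√(28 + 26))/3 = -3 + (-1605 + 7*√54)/3 = -3 + (-1605 + 7*(3*√6))/3 = -3 + (-1605 + 21*√6)/3 = -3 + (-535 + 7*√6) = -538 + 7*√6 ≈ -520.85)
(1429 + R) + (5 - 9)*(-1 - 18) = (1429 + (-538 + 7*√6)) + (5 - 9)*(-1 - 18) = (891 + 7*√6) - 4*(-19) = (891 + 7*√6) + 76 = 967 + 7*√6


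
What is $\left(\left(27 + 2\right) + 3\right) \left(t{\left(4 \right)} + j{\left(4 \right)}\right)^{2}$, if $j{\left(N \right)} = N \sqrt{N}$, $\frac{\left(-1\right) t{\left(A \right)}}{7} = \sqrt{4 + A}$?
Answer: $14592 - 7168 \sqrt{2} \approx 4454.9$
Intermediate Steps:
$t{\left(A \right)} = - 7 \sqrt{4 + A}$
$j{\left(N \right)} = N^{\frac{3}{2}}$
$\left(\left(27 + 2\right) + 3\right) \left(t{\left(4 \right)} + j{\left(4 \right)}\right)^{2} = \left(\left(27 + 2\right) + 3\right) \left(- 7 \sqrt{4 + 4} + 4^{\frac{3}{2}}\right)^{2} = \left(29 + 3\right) \left(- 7 \sqrt{8} + 8\right)^{2} = 32 \left(- 7 \cdot 2 \sqrt{2} + 8\right)^{2} = 32 \left(- 14 \sqrt{2} + 8\right)^{2} = 32 \left(8 - 14 \sqrt{2}\right)^{2}$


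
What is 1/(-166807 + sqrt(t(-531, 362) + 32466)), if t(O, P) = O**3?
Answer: -166807/27974264074 - 5*I*sqrt(5987553)/27974264074 ≈ -5.9629e-6 - 4.3736e-7*I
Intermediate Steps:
1/(-166807 + sqrt(t(-531, 362) + 32466)) = 1/(-166807 + sqrt((-531)**3 + 32466)) = 1/(-166807 + sqrt(-149721291 + 32466)) = 1/(-166807 + sqrt(-149688825)) = 1/(-166807 + 5*I*sqrt(5987553))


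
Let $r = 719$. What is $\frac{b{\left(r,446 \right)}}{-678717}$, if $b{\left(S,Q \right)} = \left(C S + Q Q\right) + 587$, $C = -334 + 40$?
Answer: $\frac{3961}{226239} \approx 0.017508$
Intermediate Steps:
$C = -294$
$b{\left(S,Q \right)} = 587 + Q^{2} - 294 S$ ($b{\left(S,Q \right)} = \left(- 294 S + Q Q\right) + 587 = \left(- 294 S + Q^{2}\right) + 587 = \left(Q^{2} - 294 S\right) + 587 = 587 + Q^{2} - 294 S$)
$\frac{b{\left(r,446 \right)}}{-678717} = \frac{587 + 446^{2} - 211386}{-678717} = \left(587 + 198916 - 211386\right) \left(- \frac{1}{678717}\right) = \left(-11883\right) \left(- \frac{1}{678717}\right) = \frac{3961}{226239}$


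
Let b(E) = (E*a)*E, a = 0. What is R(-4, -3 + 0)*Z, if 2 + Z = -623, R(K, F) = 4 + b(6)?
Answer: -2500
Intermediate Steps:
b(E) = 0 (b(E) = (E*0)*E = 0*E = 0)
R(K, F) = 4 (R(K, F) = 4 + 0 = 4)
Z = -625 (Z = -2 - 623 = -625)
R(-4, -3 + 0)*Z = 4*(-625) = -2500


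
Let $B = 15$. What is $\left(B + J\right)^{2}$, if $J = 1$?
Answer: $256$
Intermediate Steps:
$\left(B + J\right)^{2} = \left(15 + 1\right)^{2} = 16^{2} = 256$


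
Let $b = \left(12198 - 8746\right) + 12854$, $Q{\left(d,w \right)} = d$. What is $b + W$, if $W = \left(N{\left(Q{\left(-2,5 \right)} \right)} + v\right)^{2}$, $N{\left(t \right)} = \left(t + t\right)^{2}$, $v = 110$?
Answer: $32182$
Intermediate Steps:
$N{\left(t \right)} = 4 t^{2}$ ($N{\left(t \right)} = \left(2 t\right)^{2} = 4 t^{2}$)
$b = 16306$ ($b = 3452 + 12854 = 16306$)
$W = 15876$ ($W = \left(4 \left(-2\right)^{2} + 110\right)^{2} = \left(4 \cdot 4 + 110\right)^{2} = \left(16 + 110\right)^{2} = 126^{2} = 15876$)
$b + W = 16306 + 15876 = 32182$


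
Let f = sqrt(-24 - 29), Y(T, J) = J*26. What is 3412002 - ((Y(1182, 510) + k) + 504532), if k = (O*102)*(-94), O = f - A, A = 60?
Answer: 2318930 + 9588*I*sqrt(53) ≈ 2.3189e+6 + 69802.0*I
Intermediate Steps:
Y(T, J) = 26*J
f = I*sqrt(53) (f = sqrt(-53) = I*sqrt(53) ≈ 7.2801*I)
O = -60 + I*sqrt(53) (O = I*sqrt(53) - 1*60 = I*sqrt(53) - 60 = -60 + I*sqrt(53) ≈ -60.0 + 7.2801*I)
k = 575280 - 9588*I*sqrt(53) (k = ((-60 + I*sqrt(53))*102)*(-94) = (-6120 + 102*I*sqrt(53))*(-94) = 575280 - 9588*I*sqrt(53) ≈ 5.7528e+5 - 69802.0*I)
3412002 - ((Y(1182, 510) + k) + 504532) = 3412002 - ((26*510 + (575280 - 9588*I*sqrt(53))) + 504532) = 3412002 - ((13260 + (575280 - 9588*I*sqrt(53))) + 504532) = 3412002 - ((588540 - 9588*I*sqrt(53)) + 504532) = 3412002 - (1093072 - 9588*I*sqrt(53)) = 3412002 + (-1093072 + 9588*I*sqrt(53)) = 2318930 + 9588*I*sqrt(53)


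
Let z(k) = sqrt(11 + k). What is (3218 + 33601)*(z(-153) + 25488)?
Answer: 938442672 + 36819*I*sqrt(142) ≈ 9.3844e+8 + 4.3875e+5*I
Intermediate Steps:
(3218 + 33601)*(z(-153) + 25488) = (3218 + 33601)*(sqrt(11 - 153) + 25488) = 36819*(sqrt(-142) + 25488) = 36819*(I*sqrt(142) + 25488) = 36819*(25488 + I*sqrt(142)) = 938442672 + 36819*I*sqrt(142)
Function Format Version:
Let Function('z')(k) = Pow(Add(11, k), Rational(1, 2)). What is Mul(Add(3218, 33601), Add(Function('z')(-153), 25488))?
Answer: Add(938442672, Mul(36819, I, Pow(142, Rational(1, 2)))) ≈ Add(9.3844e+8, Mul(4.3875e+5, I))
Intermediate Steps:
Mul(Add(3218, 33601), Add(Function('z')(-153), 25488)) = Mul(Add(3218, 33601), Add(Pow(Add(11, -153), Rational(1, 2)), 25488)) = Mul(36819, Add(Pow(-142, Rational(1, 2)), 25488)) = Mul(36819, Add(Mul(I, Pow(142, Rational(1, 2))), 25488)) = Mul(36819, Add(25488, Mul(I, Pow(142, Rational(1, 2))))) = Add(938442672, Mul(36819, I, Pow(142, Rational(1, 2))))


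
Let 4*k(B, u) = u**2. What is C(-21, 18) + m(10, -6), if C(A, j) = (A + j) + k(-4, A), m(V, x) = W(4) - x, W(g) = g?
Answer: 469/4 ≈ 117.25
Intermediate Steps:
k(B, u) = u**2/4
m(V, x) = 4 - x
C(A, j) = A + j + A**2/4 (C(A, j) = (A + j) + A**2/4 = A + j + A**2/4)
C(-21, 18) + m(10, -6) = (-21 + 18 + (1/4)*(-21)**2) + (4 - 1*(-6)) = (-21 + 18 + (1/4)*441) + (4 + 6) = (-21 + 18 + 441/4) + 10 = 429/4 + 10 = 469/4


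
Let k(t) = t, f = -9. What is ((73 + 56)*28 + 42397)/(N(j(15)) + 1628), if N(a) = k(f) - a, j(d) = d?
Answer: 46009/1604 ≈ 28.684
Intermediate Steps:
N(a) = -9 - a
((73 + 56)*28 + 42397)/(N(j(15)) + 1628) = ((73 + 56)*28 + 42397)/((-9 - 1*15) + 1628) = (129*28 + 42397)/((-9 - 15) + 1628) = (3612 + 42397)/(-24 + 1628) = 46009/1604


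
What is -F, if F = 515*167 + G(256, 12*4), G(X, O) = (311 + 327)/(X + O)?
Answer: -13073079/152 ≈ -86007.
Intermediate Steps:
G(X, O) = 638/(O + X)
F = 13073079/152 (F = 515*167 + 638/(12*4 + 256) = 86005 + 638/(48 + 256) = 86005 + 638/304 = 86005 + 638*(1/304) = 86005 + 319/152 = 13073079/152 ≈ 86007.)
-F = -1*13073079/152 = -13073079/152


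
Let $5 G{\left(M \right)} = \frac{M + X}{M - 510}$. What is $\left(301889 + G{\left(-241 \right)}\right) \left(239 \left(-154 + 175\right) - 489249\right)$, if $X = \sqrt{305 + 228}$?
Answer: $- \frac{109783989902856}{751} + \frac{96846 \sqrt{533}}{751} \approx -1.4618 \cdot 10^{11}$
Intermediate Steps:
$X = \sqrt{533} \approx 23.087$
$G{\left(M \right)} = \frac{M + \sqrt{533}}{5 \left(-510 + M\right)}$ ($G{\left(M \right)} = \frac{\left(M + \sqrt{533}\right) \frac{1}{M - 510}}{5} = \frac{\left(M + \sqrt{533}\right) \frac{1}{-510 + M}}{5} = \frac{\frac{1}{-510 + M} \left(M + \sqrt{533}\right)}{5} = \frac{M + \sqrt{533}}{5 \left(-510 + M\right)}$)
$\left(301889 + G{\left(-241 \right)}\right) \left(239 \left(-154 + 175\right) - 489249\right) = \left(301889 + \frac{-241 + \sqrt{533}}{5 \left(-510 - 241\right)}\right) \left(239 \left(-154 + 175\right) - 489249\right) = \left(301889 + \frac{-241 + \sqrt{533}}{5 \left(-751\right)}\right) \left(239 \cdot 21 - 489249\right) = \left(301889 + \frac{1}{5} \left(- \frac{1}{751}\right) \left(-241 + \sqrt{533}\right)\right) \left(5019 - 489249\right) = \left(301889 + \left(\frac{241}{3755} - \frac{\sqrt{533}}{3755}\right)\right) \left(-484230\right) = \left(\frac{1133593436}{3755} - \frac{\sqrt{533}}{3755}\right) \left(-484230\right) = - \frac{109783989902856}{751} + \frac{96846 \sqrt{533}}{751}$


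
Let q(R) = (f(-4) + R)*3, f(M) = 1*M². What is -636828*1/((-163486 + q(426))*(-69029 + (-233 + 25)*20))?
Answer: -159207/2967082060 ≈ -5.3658e-5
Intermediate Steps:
f(M) = M²
q(R) = 48 + 3*R (q(R) = ((-4)² + R)*3 = (16 + R)*3 = 48 + 3*R)
-636828*1/((-163486 + q(426))*(-69029 + (-233 + 25)*20)) = -636828*1/((-163486 + (48 + 3*426))*(-69029 + (-233 + 25)*20)) = -636828*1/((-163486 + (48 + 1278))*(-69029 - 208*20)) = -636828*1/((-163486 + 1326)*(-69029 - 4160)) = -636828/((-162160*(-73189))) = -636828/11868328240 = -636828*1/11868328240 = -159207/2967082060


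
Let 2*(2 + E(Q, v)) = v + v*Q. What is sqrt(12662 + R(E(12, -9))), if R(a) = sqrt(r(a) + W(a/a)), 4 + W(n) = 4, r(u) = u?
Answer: sqrt(50648 + 22*I*sqrt(2))/2 ≈ 112.53 + 0.034562*I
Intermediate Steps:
E(Q, v) = -2 + v/2 + Q*v/2 (E(Q, v) = -2 + (v + v*Q)/2 = -2 + (v + Q*v)/2 = -2 + (v/2 + Q*v/2) = -2 + v/2 + Q*v/2)
W(n) = 0 (W(n) = -4 + 4 = 0)
R(a) = sqrt(a) (R(a) = sqrt(a + 0) = sqrt(a))
sqrt(12662 + R(E(12, -9))) = sqrt(12662 + sqrt(-2 + (1/2)*(-9) + (1/2)*12*(-9))) = sqrt(12662 + sqrt(-2 - 9/2 - 54)) = sqrt(12662 + sqrt(-121/2)) = sqrt(12662 + 11*I*sqrt(2)/2)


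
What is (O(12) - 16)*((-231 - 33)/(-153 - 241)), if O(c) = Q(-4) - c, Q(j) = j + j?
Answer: -4752/197 ≈ -24.122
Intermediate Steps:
Q(j) = 2*j
O(c) = -8 - c (O(c) = 2*(-4) - c = -8 - c)
(O(12) - 16)*((-231 - 33)/(-153 - 241)) = ((-8 - 1*12) - 16)*((-231 - 33)/(-153 - 241)) = ((-8 - 12) - 16)*(-264/(-394)) = (-20 - 16)*(-264*(-1/394)) = -36*132/197 = -4752/197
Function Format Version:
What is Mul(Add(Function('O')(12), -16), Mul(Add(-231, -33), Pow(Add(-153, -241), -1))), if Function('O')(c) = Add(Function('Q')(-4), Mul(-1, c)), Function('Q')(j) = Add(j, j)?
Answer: Rational(-4752, 197) ≈ -24.122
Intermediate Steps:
Function('Q')(j) = Mul(2, j)
Function('O')(c) = Add(-8, Mul(-1, c)) (Function('O')(c) = Add(Mul(2, -4), Mul(-1, c)) = Add(-8, Mul(-1, c)))
Mul(Add(Function('O')(12), -16), Mul(Add(-231, -33), Pow(Add(-153, -241), -1))) = Mul(Add(Add(-8, Mul(-1, 12)), -16), Mul(Add(-231, -33), Pow(Add(-153, -241), -1))) = Mul(Add(Add(-8, -12), -16), Mul(-264, Pow(-394, -1))) = Mul(Add(-20, -16), Mul(-264, Rational(-1, 394))) = Mul(-36, Rational(132, 197)) = Rational(-4752, 197)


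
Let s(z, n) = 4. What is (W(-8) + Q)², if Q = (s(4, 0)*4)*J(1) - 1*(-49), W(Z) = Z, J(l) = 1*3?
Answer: 7921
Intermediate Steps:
J(l) = 3
Q = 97 (Q = (4*4)*3 - 1*(-49) = 16*3 + 49 = 48 + 49 = 97)
(W(-8) + Q)² = (-8 + 97)² = 89² = 7921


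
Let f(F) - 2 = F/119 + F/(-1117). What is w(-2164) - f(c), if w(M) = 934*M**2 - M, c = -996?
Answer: 581382210771006/132923 ≈ 4.3738e+9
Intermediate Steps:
w(M) = -M + 934*M**2
f(F) = 2 + 998*F/132923 (f(F) = 2 + (F/119 + F/(-1117)) = 2 + (F*(1/119) + F*(-1/1117)) = 2 + (F/119 - F/1117) = 2 + 998*F/132923)
w(-2164) - f(c) = -2164*(-1 + 934*(-2164)) - (2 + (998/132923)*(-996)) = -2164*(-1 - 2021176) - (2 - 994008/132923) = -2164*(-2021177) - 1*(-728162/132923) = 4373827028 + 728162/132923 = 581382210771006/132923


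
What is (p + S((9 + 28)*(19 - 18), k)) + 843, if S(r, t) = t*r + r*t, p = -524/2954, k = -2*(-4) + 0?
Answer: 2119233/1477 ≈ 1434.8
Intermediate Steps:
k = 8 (k = 8 + 0 = 8)
p = -262/1477 (p = -524*1/2954 = -262/1477 ≈ -0.17739)
S(r, t) = 2*r*t (S(r, t) = r*t + r*t = 2*r*t)
(p + S((9 + 28)*(19 - 18), k)) + 843 = (-262/1477 + 2*((9 + 28)*(19 - 18))*8) + 843 = (-262/1477 + 2*(37*1)*8) + 843 = (-262/1477 + 2*37*8) + 843 = (-262/1477 + 592) + 843 = 874122/1477 + 843 = 2119233/1477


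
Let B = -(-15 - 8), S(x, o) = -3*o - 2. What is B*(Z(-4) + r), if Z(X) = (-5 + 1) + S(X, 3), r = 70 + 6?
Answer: 1403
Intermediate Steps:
r = 76
S(x, o) = -2 - 3*o
B = 23 (B = -1*(-23) = 23)
Z(X) = -15 (Z(X) = (-5 + 1) + (-2 - 3*3) = -4 + (-2 - 9) = -4 - 11 = -15)
B*(Z(-4) + r) = 23*(-15 + 76) = 23*61 = 1403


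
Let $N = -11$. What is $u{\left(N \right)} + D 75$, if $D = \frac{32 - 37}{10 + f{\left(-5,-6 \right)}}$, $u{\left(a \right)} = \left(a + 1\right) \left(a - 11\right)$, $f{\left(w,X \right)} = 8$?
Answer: $\frac{1195}{6} \approx 199.17$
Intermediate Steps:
$u{\left(a \right)} = \left(1 + a\right) \left(-11 + a\right)$
$D = - \frac{5}{18}$ ($D = \frac{32 - 37}{10 + 8} = - \frac{5}{18} \approx -0.27778$)
$u{\left(N \right)} + D 75 = \left(-11 + \left(-11\right)^{2} - -110\right) - \frac{125}{6} = \left(-11 + 121 + 110\right) - \frac{125}{6} = 220 - \frac{125}{6} = \frac{1195}{6}$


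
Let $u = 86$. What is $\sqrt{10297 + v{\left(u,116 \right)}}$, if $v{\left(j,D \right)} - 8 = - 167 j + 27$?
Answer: $i \sqrt{4030} \approx 63.482 i$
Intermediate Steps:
$v{\left(j,D \right)} = 35 - 167 j$ ($v{\left(j,D \right)} = 8 - \left(-27 + 167 j\right) = 35 - 167 j$)
$\sqrt{10297 + v{\left(u,116 \right)}} = \sqrt{10297 + \left(35 - 14362\right)} = \sqrt{10297 - 14327} = \sqrt{-4030} = i \sqrt{4030}$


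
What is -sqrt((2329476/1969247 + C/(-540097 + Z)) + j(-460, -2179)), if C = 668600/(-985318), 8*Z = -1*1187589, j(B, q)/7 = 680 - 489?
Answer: -sqrt(1528671341244259634367735016255296087085)/1068807073372554229 ≈ -36.581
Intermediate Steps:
j(B, q) = 1337 (j(B, q) = 7*(680 - 489) = 7*191 = 1337)
Z = -1187589/8 (Z = (-1*1187589)/8 = (1/8)*(-1187589) = -1187589/8 ≈ -1.4845e+5)
C = -334300/492659 (C = 668600*(-1/985318) = -334300/492659 ≈ -0.67856)
-sqrt((2329476/1969247 + C/(-540097 + Z)) + j(-460, -2179)) = -sqrt((2329476/1969247 - 334300/(492659*(-540097 - 1187589/8))) + 1337) = -sqrt((2329476*(1/1969247) - 334300/(492659*(-5508365/8))) + 1337) = -sqrt((2329476/1969247 - 334300/492659*(-8/5508365)) + 1337) = -sqrt((2329476/1969247 + 534880/542749118507) + 1337) = -sqrt(1264322098894047692/1068807073372554229 + 1337) = -sqrt(1430259379197999051865/1068807073372554229) = -sqrt(1528671341244259634367735016255296087085)/1068807073372554229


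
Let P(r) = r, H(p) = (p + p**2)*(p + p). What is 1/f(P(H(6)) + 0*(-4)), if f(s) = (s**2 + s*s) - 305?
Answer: 1/507727 ≈ 1.9696e-6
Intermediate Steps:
H(p) = 2*p*(p + p**2) (H(p) = (p + p**2)*(2*p) = 2*p*(p + p**2))
f(s) = -305 + 2*s**2 (f(s) = (s**2 + s**2) - 305 = 2*s**2 - 305 = -305 + 2*s**2)
1/f(P(H(6)) + 0*(-4)) = 1/(-305 + 2*(2*6**2*(1 + 6) + 0*(-4))**2) = 1/(-305 + 2*(2*36*7 + 0)**2) = 1/(-305 + 2*(504 + 0)**2) = 1/(-305 + 2*504**2) = 1/(-305 + 2*254016) = 1/(-305 + 508032) = 1/507727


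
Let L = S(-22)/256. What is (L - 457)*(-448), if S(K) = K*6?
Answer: 204967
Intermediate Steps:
S(K) = 6*K
L = -33/64 (L = (6*(-22))/256 = -132*1/256 = -33/64 ≈ -0.51563)
(L - 457)*(-448) = (-33/64 - 457)*(-448) = -29281/64*(-448) = 204967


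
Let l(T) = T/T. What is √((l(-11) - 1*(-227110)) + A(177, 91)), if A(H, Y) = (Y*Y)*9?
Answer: 2*√75410 ≈ 549.22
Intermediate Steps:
l(T) = 1
A(H, Y) = 9*Y² (A(H, Y) = Y²*9 = 9*Y²)
√((l(-11) - 1*(-227110)) + A(177, 91)) = √((1 - 1*(-227110)) + 9*91²) = √((1 + 227110) + 9*8281) = √(227111 + 74529) = √301640 = 2*√75410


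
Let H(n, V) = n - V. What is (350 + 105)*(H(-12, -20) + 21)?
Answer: 13195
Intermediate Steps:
(350 + 105)*(H(-12, -20) + 21) = (350 + 105)*((-12 - 1*(-20)) + 21) = 455*((-12 + 20) + 21) = 455*(8 + 21) = 455*29 = 13195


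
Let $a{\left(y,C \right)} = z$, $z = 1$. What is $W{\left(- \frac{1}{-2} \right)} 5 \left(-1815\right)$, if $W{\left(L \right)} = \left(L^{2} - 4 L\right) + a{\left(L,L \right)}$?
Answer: $\frac{27225}{4} \approx 6806.3$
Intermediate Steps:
$a{\left(y,C \right)} = 1$
$W{\left(L \right)} = 1 + L^{2} - 4 L$ ($W{\left(L \right)} = \left(L^{2} - 4 L\right) + 1 = 1 + L^{2} - 4 L$)
$W{\left(- \frac{1}{-2} \right)} 5 \left(-1815\right) = \left(1 + \left(- \frac{1}{-2}\right)^{2} - 4 \left(- \frac{1}{-2}\right)\right) 5 \left(-1815\right) = \left(1 + \left(\left(-1\right) \left(- \frac{1}{2}\right)\right)^{2} - 4 \left(\left(-1\right) \left(- \frac{1}{2}\right)\right)\right) 5 \left(-1815\right) = \left(1 + \left(\frac{1}{2}\right)^{2} - 2\right) 5 \left(-1815\right) = \left(1 + \frac{1}{4} - 2\right) 5 \left(-1815\right) = \left(- \frac{3}{4}\right) 5 \left(-1815\right) = \left(- \frac{15}{4}\right) \left(-1815\right) = \frac{27225}{4}$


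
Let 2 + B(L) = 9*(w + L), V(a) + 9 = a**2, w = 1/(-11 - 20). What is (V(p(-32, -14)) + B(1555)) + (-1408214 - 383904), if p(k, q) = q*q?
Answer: -53931267/31 ≈ -1.7397e+6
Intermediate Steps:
w = -1/31 (w = 1/(-31) = -1/31 ≈ -0.032258)
p(k, q) = q**2
V(a) = -9 + a**2
B(L) = -71/31 + 9*L (B(L) = -2 + 9*(-1/31 + L) = -2 + (-9/31 + 9*L) = -71/31 + 9*L)
(V(p(-32, -14)) + B(1555)) + (-1408214 - 383904) = ((-9 + ((-14)**2)**2) + (-71/31 + 9*1555)) + (-1408214 - 383904) = ((-9 + 196**2) + (-71/31 + 13995)) - 1792118 = ((-9 + 38416) + 433774/31) - 1792118 = (38407 + 433774/31) - 1792118 = 1624391/31 - 1792118 = -53931267/31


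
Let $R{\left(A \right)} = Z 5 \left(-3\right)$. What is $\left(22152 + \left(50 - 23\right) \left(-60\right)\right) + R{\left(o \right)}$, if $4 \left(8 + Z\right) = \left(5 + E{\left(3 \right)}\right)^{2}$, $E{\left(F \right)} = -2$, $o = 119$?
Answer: $\frac{82473}{4} \approx 20618.0$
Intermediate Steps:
$Z = - \frac{23}{4}$ ($Z = -8 + \frac{\left(5 - 2\right)^{2}}{4} = -8 + \frac{3^{2}}{4} = -8 + \frac{1}{4} \cdot 9 = -8 + \frac{9}{4} = - \frac{23}{4} \approx -5.75$)
$R{\left(A \right)} = \frac{345}{4}$ ($R{\left(A \right)} = \left(- \frac{23}{4}\right) 5 \left(-3\right) = \left(- \frac{115}{4}\right) \left(-3\right) = \frac{345}{4}$)
$\left(22152 + \left(50 - 23\right) \left(-60\right)\right) + R{\left(o \right)} = \left(22152 + \left(50 - 23\right) \left(-60\right)\right) + \frac{345}{4} = \left(22152 + 27 \left(-60\right)\right) + \frac{345}{4} = \left(22152 - 1620\right) + \frac{345}{4} = 20532 + \frac{345}{4} = \frac{82473}{4}$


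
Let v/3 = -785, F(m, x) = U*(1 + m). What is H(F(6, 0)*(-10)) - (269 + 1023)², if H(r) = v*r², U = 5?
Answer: -290156764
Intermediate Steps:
F(m, x) = 5 + 5*m (F(m, x) = 5*(1 + m) = 5 + 5*m)
v = -2355 (v = 3*(-785) = -2355)
H(r) = -2355*r²
H(F(6, 0)*(-10)) - (269 + 1023)² = -2355*100*(5 + 5*6)² - (269 + 1023)² = -2355*100*(5 + 30)² - 1*1292² = -2355*(35*(-10))² - 1*1669264 = -2355*(-350)² - 1669264 = -2355*122500 - 1669264 = -288487500 - 1669264 = -290156764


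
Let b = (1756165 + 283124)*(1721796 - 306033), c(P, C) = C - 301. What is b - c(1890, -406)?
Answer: 2887149913214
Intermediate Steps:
c(P, C) = -301 + C
b = 2887149912507 (b = 2039289*1415763 = 2887149912507)
b - c(1890, -406) = 2887149912507 - (-301 - 406) = 2887149912507 - 1*(-707) = 2887149912507 + 707 = 2887149913214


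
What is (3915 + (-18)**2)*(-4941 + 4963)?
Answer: 93258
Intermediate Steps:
(3915 + (-18)**2)*(-4941 + 4963) = (3915 + 324)*22 = 4239*22 = 93258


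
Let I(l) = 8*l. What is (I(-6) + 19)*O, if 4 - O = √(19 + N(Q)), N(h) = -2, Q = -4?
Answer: -116 + 29*√17 ≈ 3.5701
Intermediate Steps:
O = 4 - √17 (O = 4 - √(19 - 2) = 4 - √17 ≈ -0.12311)
(I(-6) + 19)*O = (8*(-6) + 19)*(4 - √17) = (-48 + 19)*(4 - √17) = -29*(4 - √17) = -116 + 29*√17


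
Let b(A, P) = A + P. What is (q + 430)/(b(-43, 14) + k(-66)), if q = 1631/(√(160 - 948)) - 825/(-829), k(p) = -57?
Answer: -357295/71294 + 1631*I*√197/33884 ≈ -5.0116 + 0.6756*I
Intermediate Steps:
q = 825/829 - 1631*I*√197/394 (q = 1631/(√(-788)) - 825*(-1/829) = 1631/((2*I*√197)) + 825/829 = 1631*(-I*√197/394) + 825/829 = -1631*I*√197/394 + 825/829 = 825/829 - 1631*I*√197/394 ≈ 0.99518 - 58.102*I)
(q + 430)/(b(-43, 14) + k(-66)) = ((825/829 - 1631*I*√197/394) + 430)/((-43 + 14) - 57) = (357295/829 - 1631*I*√197/394)/(-29 - 57) = (357295/829 - 1631*I*√197/394)/(-86) = (357295/829 - 1631*I*√197/394)*(-1/86) = -357295/71294 + 1631*I*√197/33884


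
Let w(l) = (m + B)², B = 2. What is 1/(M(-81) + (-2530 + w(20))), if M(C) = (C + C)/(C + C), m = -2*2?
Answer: -1/2525 ≈ -0.00039604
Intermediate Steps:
m = -4
M(C) = 1 (M(C) = (2*C)/((2*C)) = (2*C)*(1/(2*C)) = 1)
w(l) = 4 (w(l) = (-4 + 2)² = (-2)² = 4)
1/(M(-81) + (-2530 + w(20))) = 1/(1 + (-2530 + 4)) = 1/(1 - 2526) = 1/(-2525) = -1/2525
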